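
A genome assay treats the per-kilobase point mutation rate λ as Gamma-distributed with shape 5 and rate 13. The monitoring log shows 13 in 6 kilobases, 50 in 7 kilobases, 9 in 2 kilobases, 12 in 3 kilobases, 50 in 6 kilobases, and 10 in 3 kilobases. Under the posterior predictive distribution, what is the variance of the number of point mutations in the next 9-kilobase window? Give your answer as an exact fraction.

65709/1600

Total count: 13 + 50 + 9 + 12 + 50 + 10 = 144.
Total exposure: 6 + 7 + 2 + 3 + 6 + 3 = 27 kilobases.
By Gamma–Poisson conjugacy, the posterior is Gamma(α + Σx, β + Σt) = Gamma(5 + 144, 13 + 27) = Gamma(149, 40).
The posterior predictive for a window of length T is Negative Binomial with variance T·α'·(β'+T)/β'² = 9·149·49/1600 = 65709/1600.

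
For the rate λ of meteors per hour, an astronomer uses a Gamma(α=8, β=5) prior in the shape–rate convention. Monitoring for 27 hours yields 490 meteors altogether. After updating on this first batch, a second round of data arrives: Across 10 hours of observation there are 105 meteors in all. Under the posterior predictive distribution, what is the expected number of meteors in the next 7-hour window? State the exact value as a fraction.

Total count 490 over total exposure 27 hours.
After the first batch: Gamma(8 + 490, 5 + 27) = Gamma(498, 32).
Total count 105 over total exposure 10 hours.
After the second batch: Gamma(498 + 105, 32 + 10) = Gamma(603, 42).
Predictive mean over a 7-hour window = T·E[λ|data] = 7·603/42 = 201/2.

201/2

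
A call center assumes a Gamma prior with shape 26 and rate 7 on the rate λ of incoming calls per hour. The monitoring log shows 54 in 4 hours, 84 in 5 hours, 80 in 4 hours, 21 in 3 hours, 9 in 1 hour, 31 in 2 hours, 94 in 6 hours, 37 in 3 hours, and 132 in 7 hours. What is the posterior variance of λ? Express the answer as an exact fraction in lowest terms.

142/441

Total count: 54 + 84 + 80 + 21 + 9 + 31 + 94 + 37 + 132 = 542.
Total exposure: 4 + 5 + 4 + 3 + 1 + 2 + 6 + 3 + 7 = 35 hours.
By Gamma–Poisson conjugacy, the posterior is Gamma(α + Σx, β + Σt) = Gamma(26 + 542, 7 + 35) = Gamma(568, 42).
Posterior variance = α'/β'² = 568/1764 = 142/441.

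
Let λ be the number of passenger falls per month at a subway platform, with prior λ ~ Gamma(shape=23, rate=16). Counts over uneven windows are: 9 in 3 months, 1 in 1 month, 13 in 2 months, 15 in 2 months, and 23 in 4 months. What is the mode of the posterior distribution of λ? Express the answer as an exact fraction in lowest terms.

83/28

Total count: 9 + 1 + 13 + 15 + 23 = 61.
Total exposure: 3 + 1 + 2 + 2 + 4 = 12 months.
The Gamma prior is conjugate for the Poisson rate, so λ | data ~ Gamma(23+61, 16+12) = Gamma(84, 28).
Posterior mode = (α'−1)/β' = 83/28.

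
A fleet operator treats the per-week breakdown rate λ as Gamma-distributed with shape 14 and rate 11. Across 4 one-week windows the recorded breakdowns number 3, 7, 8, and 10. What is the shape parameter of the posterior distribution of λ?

42

Total count: 3 + 7 + 8 + 10 = 28.
Total exposure: 4 weeks.
The Gamma prior is conjugate for the Poisson rate, so λ | data ~ Gamma(14+28, 11+4) = Gamma(42, 15).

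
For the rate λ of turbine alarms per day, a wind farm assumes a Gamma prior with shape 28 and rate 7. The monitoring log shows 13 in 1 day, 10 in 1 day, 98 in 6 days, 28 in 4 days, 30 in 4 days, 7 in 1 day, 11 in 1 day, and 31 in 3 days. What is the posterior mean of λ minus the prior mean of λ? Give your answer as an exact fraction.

36/7

Total count: 13 + 10 + 98 + 28 + 30 + 7 + 11 + 31 = 228.
Total exposure: 1 + 1 + 6 + 4 + 4 + 1 + 1 + 3 = 21 days.
Posterior: α' = 28 + 228 = 256, β' = 7 + 21 = 28.
Posterior mean = 256/28 = 64/7; prior mean = 28/7 = 4. Difference = 64/7 − 4 = 36/7.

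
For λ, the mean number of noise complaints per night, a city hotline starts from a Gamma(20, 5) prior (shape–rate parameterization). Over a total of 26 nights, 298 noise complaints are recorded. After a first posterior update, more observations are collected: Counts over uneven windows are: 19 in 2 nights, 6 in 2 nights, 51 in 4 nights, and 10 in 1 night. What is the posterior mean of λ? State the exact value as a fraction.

101/10

Total count 298 over total exposure 26 nights.
After the first batch: Gamma(20 + 298, 5 + 26) = Gamma(318, 31).
Total count: 19 + 6 + 51 + 10 = 86.
Total exposure: 2 + 2 + 4 + 1 = 9 nights.
After the second batch: Gamma(318 + 86, 31 + 9) = Gamma(404, 40).
Posterior mean = α'/β' = 404/40 = 101/10.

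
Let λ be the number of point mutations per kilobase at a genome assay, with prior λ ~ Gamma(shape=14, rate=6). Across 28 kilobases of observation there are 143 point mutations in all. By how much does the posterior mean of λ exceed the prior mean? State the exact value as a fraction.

233/102

Total count 143 over total exposure 28 kilobases.
The Gamma prior is conjugate for the Poisson rate, so λ | data ~ Gamma(14+143, 6+28) = Gamma(157, 34).
Posterior mean = 157/34 = 157/34; prior mean = 14/6 = 7/3. Difference = 157/34 − 7/3 = 233/102.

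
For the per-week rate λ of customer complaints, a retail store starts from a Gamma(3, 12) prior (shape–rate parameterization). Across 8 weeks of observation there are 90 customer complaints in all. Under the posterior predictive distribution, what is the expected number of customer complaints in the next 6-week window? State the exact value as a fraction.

Total count 90 over total exposure 8 weeks.
Gamma(α, β) with Poisson data over total exposure Σt gives posterior Gamma(α+Σx, β+Σt) = Gamma(93, 20).
Predictive mean over a 6-week window = T·E[λ|data] = 6·93/20 = 279/10.

279/10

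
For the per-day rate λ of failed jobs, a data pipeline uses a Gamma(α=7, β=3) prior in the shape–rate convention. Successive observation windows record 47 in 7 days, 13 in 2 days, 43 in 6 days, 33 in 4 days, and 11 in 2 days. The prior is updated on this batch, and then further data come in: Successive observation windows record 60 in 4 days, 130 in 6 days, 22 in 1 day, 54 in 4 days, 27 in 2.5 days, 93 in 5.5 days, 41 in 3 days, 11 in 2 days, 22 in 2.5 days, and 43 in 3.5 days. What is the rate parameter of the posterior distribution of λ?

Total count: 47 + 13 + 43 + 33 + 11 = 147.
Total exposure: 7 + 2 + 6 + 4 + 2 = 21 days.
After the first batch: Gamma(7 + 147, 3 + 21) = Gamma(154, 24).
Total count: 60 + 130 + 22 + 54 + 27 + 93 + 41 + 11 + 22 + 43 = 503.
Total exposure: 4 + 6 + 1 + 4 + 2.5 + 5.5 + 3 + 2 + 2.5 + 3.5 = 34 days.
After the second batch: Gamma(154 + 503, 24 + 34) = Gamma(657, 58).

58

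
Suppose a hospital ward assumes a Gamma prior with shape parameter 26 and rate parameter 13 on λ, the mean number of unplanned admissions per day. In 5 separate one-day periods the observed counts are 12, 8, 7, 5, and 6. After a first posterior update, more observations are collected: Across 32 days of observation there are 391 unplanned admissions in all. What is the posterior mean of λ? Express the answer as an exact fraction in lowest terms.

91/10

Total count: 12 + 8 + 7 + 5 + 6 = 38.
Total exposure: 5 days.
After the first batch: Gamma(26 + 38, 13 + 5) = Gamma(64, 18).
Total count 391 over total exposure 32 days.
After the second batch: Gamma(64 + 391, 18 + 32) = Gamma(455, 50).
Posterior mean = α'/β' = 455/50 = 91/10.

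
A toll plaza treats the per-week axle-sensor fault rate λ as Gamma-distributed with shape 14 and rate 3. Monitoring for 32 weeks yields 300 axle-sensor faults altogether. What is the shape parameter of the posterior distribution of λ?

Total count 300 over total exposure 32 weeks.
By Gamma–Poisson conjugacy, the posterior is Gamma(α + Σx, β + Σt) = Gamma(14 + 300, 3 + 32) = Gamma(314, 35).

314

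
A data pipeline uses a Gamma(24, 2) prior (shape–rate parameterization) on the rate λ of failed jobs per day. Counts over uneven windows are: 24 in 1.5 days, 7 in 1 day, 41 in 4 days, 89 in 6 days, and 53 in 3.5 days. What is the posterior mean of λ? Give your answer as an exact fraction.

Total count: 24 + 7 + 41 + 89 + 53 = 214.
Total exposure: 1.5 + 1 + 4 + 6 + 3.5 = 16 days.
Conjugate update: add total count to the shape and total exposure to the rate, giving Gamma(238, 18).
Posterior mean = α'/β' = 238/18 = 119/9.

119/9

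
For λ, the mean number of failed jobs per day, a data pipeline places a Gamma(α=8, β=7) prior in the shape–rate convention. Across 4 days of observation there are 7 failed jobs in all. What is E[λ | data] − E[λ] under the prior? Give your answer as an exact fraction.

Total count 7 over total exposure 4 days.
Posterior: α' = 8 + 7 = 15, β' = 7 + 4 = 11.
Posterior mean = 15/11 = 15/11; prior mean = 8/7 = 8/7. Difference = 15/11 − 8/7 = 17/77.

17/77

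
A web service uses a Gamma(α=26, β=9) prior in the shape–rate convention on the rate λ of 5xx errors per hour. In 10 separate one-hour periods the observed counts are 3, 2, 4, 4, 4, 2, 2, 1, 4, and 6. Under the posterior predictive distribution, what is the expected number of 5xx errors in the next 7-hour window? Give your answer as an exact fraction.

406/19

Total count: 3 + 2 + 4 + 4 + 4 + 2 + 2 + 1 + 4 + 6 = 32.
Total exposure: 10 hours.
Gamma(α, β) with Poisson data over total exposure Σt gives posterior Gamma(α+Σx, β+Σt) = Gamma(58, 19).
Predictive mean over a 7-hour window = T·E[λ|data] = 7·58/19 = 406/19.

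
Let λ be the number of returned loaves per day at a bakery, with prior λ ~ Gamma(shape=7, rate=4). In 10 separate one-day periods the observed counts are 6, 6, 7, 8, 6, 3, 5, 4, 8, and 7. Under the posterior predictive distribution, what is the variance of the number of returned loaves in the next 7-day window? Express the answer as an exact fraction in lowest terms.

Total count: 6 + 6 + 7 + 8 + 6 + 3 + 5 + 4 + 8 + 7 = 60.
Total exposure: 10 days.
By Gamma–Poisson conjugacy, the posterior is Gamma(α + Σx, β + Σt) = Gamma(7 + 60, 4 + 10) = Gamma(67, 14).
The posterior predictive for a window of length T is Negative Binomial with variance T·α'·(β'+T)/β'² = 7·67·21/196 = 201/4.

201/4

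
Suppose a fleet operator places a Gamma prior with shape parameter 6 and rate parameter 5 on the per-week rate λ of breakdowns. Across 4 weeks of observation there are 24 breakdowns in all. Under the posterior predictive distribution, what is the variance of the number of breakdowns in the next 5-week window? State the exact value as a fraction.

700/27

Total count 24 over total exposure 4 weeks.
The Gamma prior is conjugate for the Poisson rate, so λ | data ~ Gamma(6+24, 5+4) = Gamma(30, 9).
The posterior predictive for a window of length T is Negative Binomial with variance T·α'·(β'+T)/β'² = 5·30·14/81 = 700/27.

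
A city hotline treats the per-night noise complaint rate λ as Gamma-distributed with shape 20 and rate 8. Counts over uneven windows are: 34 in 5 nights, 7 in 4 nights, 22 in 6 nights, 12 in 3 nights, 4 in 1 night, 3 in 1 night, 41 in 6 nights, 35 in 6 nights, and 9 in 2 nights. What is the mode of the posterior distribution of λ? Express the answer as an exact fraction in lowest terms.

31/7

Total count: 34 + 7 + 22 + 12 + 4 + 3 + 41 + 35 + 9 = 167.
Total exposure: 5 + 4 + 6 + 3 + 1 + 1 + 6 + 6 + 2 = 34 nights.
Conjugate update: add total count to the shape and total exposure to the rate, giving Gamma(187, 42).
Posterior mode = (α'−1)/β' = 186/42 = 31/7.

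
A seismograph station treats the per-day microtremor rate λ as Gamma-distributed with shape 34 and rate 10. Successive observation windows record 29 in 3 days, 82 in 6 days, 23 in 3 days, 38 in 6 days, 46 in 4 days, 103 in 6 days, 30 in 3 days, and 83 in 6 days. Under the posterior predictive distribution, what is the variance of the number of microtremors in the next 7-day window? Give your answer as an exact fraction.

176904/2209

Total count: 29 + 82 + 23 + 38 + 46 + 103 + 30 + 83 = 434.
Total exposure: 3 + 6 + 3 + 6 + 4 + 6 + 3 + 6 = 37 days.
By Gamma–Poisson conjugacy, the posterior is Gamma(α + Σx, β + Σt) = Gamma(34 + 434, 10 + 37) = Gamma(468, 47).
The posterior predictive for a window of length T is Negative Binomial with variance T·α'·(β'+T)/β'² = 7·468·54/2209 = 176904/2209.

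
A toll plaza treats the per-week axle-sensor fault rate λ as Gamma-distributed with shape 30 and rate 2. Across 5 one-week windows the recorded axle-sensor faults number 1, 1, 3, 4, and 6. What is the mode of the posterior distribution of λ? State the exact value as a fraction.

44/7

Total count: 1 + 1 + 3 + 4 + 6 = 15.
Total exposure: 5 weeks.
The Gamma prior is conjugate for the Poisson rate, so λ | data ~ Gamma(30+15, 2+5) = Gamma(45, 7).
Posterior mode = (α'−1)/β' = 44/7.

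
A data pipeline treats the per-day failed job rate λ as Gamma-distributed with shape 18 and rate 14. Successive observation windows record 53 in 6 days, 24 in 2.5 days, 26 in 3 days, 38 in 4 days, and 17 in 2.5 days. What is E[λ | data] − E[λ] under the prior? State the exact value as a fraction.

Total count: 53 + 24 + 26 + 38 + 17 = 158.
Total exposure: 6 + 2.5 + 3 + 4 + 2.5 = 18 days.
Gamma(α, β) with Poisson data over total exposure Σt gives posterior Gamma(α+Σx, β+Σt) = Gamma(176, 32).
Posterior mean = 176/32 = 11/2; prior mean = 18/14 = 9/7. Difference = 11/2 − 9/7 = 59/14.

59/14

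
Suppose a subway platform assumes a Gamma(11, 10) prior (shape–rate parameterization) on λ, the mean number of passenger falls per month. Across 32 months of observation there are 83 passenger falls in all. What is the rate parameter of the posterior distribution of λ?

Total count 83 over total exposure 32 months.
By Gamma–Poisson conjugacy, the posterior is Gamma(α + Σx, β + Σt) = Gamma(11 + 83, 10 + 32) = Gamma(94, 42).

42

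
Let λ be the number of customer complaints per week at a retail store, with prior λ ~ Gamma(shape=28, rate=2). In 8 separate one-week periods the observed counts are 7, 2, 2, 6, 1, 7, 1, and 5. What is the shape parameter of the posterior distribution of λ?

Total count: 7 + 2 + 2 + 6 + 1 + 7 + 1 + 5 = 31.
Total exposure: 8 weeks.
By Gamma–Poisson conjugacy, the posterior is Gamma(α + Σx, β + Σt) = Gamma(28 + 31, 2 + 8) = Gamma(59, 10).

59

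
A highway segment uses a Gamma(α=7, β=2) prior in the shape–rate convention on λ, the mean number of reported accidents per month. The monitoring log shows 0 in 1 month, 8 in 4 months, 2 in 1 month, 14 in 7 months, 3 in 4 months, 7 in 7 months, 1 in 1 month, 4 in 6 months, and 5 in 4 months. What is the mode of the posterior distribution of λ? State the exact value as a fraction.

Total count: 0 + 8 + 2 + 14 + 3 + 7 + 1 + 4 + 5 = 44.
Total exposure: 1 + 4 + 1 + 7 + 4 + 7 + 1 + 6 + 4 = 35 months.
Gamma(α, β) with Poisson data over total exposure Σt gives posterior Gamma(α+Σx, β+Σt) = Gamma(51, 37).
Posterior mode = (α'−1)/β' = 50/37.

50/37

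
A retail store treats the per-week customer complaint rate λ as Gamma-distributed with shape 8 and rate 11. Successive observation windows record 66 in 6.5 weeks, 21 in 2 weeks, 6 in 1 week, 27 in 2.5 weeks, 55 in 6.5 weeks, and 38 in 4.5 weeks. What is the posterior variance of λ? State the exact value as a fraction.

Total count: 66 + 21 + 6 + 27 + 55 + 38 = 213.
Total exposure: 6.5 + 2 + 1 + 2.5 + 6.5 + 4.5 = 23 weeks.
The Gamma prior is conjugate for the Poisson rate, so λ | data ~ Gamma(8+213, 11+23) = Gamma(221, 34).
Posterior variance = α'/β'² = 221/1156 = 13/68.

13/68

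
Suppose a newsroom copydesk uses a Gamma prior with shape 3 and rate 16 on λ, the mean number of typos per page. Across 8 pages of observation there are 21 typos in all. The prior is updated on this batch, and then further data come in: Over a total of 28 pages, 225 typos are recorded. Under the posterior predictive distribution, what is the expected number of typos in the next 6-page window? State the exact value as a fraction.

Total count 21 over total exposure 8 pages.
After the first batch: Gamma(3 + 21, 16 + 8) = Gamma(24, 24).
Total count 225 over total exposure 28 pages.
After the second batch: Gamma(24 + 225, 24 + 28) = Gamma(249, 52).
Predictive mean over a 6-page window = T·E[λ|data] = 6·249/52 = 747/26.

747/26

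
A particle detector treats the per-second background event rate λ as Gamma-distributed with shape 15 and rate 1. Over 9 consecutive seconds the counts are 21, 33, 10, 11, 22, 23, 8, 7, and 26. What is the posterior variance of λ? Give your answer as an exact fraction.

Total count: 21 + 33 + 10 + 11 + 22 + 23 + 8 + 7 + 26 = 161.
Total exposure: 9 seconds.
Conjugate update: add total count to the shape and total exposure to the rate, giving Gamma(176, 10).
Posterior variance = α'/β'² = 176/100 = 44/25.

44/25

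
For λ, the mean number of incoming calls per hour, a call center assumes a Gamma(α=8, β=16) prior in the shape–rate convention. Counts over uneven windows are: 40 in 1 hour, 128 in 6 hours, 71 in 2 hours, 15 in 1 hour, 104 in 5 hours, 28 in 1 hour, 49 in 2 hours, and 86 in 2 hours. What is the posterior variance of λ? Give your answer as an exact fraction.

Total count: 40 + 128 + 71 + 15 + 104 + 28 + 49 + 86 = 521.
Total exposure: 1 + 6 + 2 + 1 + 5 + 1 + 2 + 2 = 20 hours.
Posterior: α' = 8 + 521 = 529, β' = 16 + 20 = 36.
Posterior variance = α'/β'² = 529/1296.

529/1296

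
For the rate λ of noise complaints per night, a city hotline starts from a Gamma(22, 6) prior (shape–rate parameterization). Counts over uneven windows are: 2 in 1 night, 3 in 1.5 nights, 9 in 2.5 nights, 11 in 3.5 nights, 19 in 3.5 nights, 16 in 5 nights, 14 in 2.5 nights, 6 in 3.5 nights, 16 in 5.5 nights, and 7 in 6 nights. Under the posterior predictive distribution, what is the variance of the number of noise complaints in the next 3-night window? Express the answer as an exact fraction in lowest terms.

7250/729

Total count: 2 + 3 + 9 + 11 + 19 + 16 + 14 + 6 + 16 + 7 = 103.
Total exposure: 1 + 1.5 + 2.5 + 3.5 + 3.5 + 5 + 2.5 + 3.5 + 5.5 + 6 = 34.5 nights.
The Gamma prior is conjugate for the Poisson rate, so λ | data ~ Gamma(22+103, 6+34.5) = Gamma(125, 81/2).
The posterior predictive for a window of length T is Negative Binomial with variance T·α'·(β'+T)/β'² = 3·125·(87/2)/(6561/4) = 7250/729.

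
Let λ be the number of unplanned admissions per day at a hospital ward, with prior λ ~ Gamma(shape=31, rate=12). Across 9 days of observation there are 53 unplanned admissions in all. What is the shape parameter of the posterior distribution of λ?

84

Total count 53 over total exposure 9 days.
By Gamma–Poisson conjugacy, the posterior is Gamma(α + Σx, β + Σt) = Gamma(31 + 53, 12 + 9) = Gamma(84, 21).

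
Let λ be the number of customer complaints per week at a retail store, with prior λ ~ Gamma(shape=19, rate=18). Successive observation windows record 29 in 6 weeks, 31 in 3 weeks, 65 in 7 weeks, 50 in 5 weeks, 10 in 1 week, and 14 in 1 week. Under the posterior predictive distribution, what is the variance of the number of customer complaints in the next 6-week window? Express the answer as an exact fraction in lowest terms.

61476/1681

Total count: 29 + 31 + 65 + 50 + 10 + 14 = 199.
Total exposure: 6 + 3 + 7 + 5 + 1 + 1 = 23 weeks.
Gamma(α, β) with Poisson data over total exposure Σt gives posterior Gamma(α+Σx, β+Σt) = Gamma(218, 41).
The posterior predictive for a window of length T is Negative Binomial with variance T·α'·(β'+T)/β'² = 6·218·47/1681 = 61476/1681.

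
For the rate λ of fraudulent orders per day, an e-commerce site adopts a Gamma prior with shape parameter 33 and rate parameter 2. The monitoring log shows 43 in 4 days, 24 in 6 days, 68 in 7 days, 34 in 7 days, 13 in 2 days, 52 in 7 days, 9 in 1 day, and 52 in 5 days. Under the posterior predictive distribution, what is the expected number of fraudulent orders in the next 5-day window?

40

Total count: 43 + 24 + 68 + 34 + 13 + 52 + 9 + 52 = 295.
Total exposure: 4 + 6 + 7 + 7 + 2 + 7 + 1 + 5 = 39 days.
Conjugate update: add total count to the shape and total exposure to the rate, giving Gamma(328, 41).
Predictive mean over a 5-day window = T·E[λ|data] = 5·328/41 = 40.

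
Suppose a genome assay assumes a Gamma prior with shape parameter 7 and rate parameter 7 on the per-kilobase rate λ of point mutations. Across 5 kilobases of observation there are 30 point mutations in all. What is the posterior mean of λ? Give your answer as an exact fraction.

Total count 30 over total exposure 5 kilobases.
Posterior: α' = 7 + 30 = 37, β' = 7 + 5 = 12.
Posterior mean = α'/β' = 37/12.

37/12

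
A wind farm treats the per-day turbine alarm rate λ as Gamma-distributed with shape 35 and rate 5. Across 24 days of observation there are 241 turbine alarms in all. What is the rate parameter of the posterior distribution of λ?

Total count 241 over total exposure 24 days.
By Gamma–Poisson conjugacy, the posterior is Gamma(α + Σx, β + Σt) = Gamma(35 + 241, 5 + 24) = Gamma(276, 29).

29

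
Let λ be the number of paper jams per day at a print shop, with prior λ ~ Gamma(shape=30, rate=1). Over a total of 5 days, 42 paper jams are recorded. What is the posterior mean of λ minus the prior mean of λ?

Total count 42 over total exposure 5 days.
Posterior: α' = 30 + 42 = 72, β' = 1 + 5 = 6.
Posterior mean = 72/6 = 12; prior mean = 30/1 = 30. Difference = 12 − 30 = -18.

-18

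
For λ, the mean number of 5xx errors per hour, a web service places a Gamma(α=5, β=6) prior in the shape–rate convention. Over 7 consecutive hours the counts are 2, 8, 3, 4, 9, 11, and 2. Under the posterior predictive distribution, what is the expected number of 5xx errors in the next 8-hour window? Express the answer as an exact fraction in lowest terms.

Total count: 2 + 8 + 3 + 4 + 9 + 11 + 2 = 39.
Total exposure: 7 hours.
The Gamma prior is conjugate for the Poisson rate, so λ | data ~ Gamma(5+39, 6+7) = Gamma(44, 13).
Predictive mean over an 8-hour window = T·E[λ|data] = 8·44/13 = 352/13.

352/13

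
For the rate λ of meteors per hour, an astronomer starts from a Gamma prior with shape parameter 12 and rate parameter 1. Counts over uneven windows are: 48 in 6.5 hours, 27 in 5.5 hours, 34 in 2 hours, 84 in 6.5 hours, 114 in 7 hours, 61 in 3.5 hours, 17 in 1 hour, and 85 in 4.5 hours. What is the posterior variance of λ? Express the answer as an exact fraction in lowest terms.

1928/5625

Total count: 48 + 27 + 34 + 84 + 114 + 61 + 17 + 85 = 470.
Total exposure: 6.5 + 5.5 + 2 + 6.5 + 7 + 3.5 + 1 + 4.5 = 36.5 hours.
Gamma(α, β) with Poisson data over total exposure Σt gives posterior Gamma(α+Σx, β+Σt) = Gamma(482, 75/2).
Posterior variance = α'/β'² = 482/(5625/4) = 1928/5625.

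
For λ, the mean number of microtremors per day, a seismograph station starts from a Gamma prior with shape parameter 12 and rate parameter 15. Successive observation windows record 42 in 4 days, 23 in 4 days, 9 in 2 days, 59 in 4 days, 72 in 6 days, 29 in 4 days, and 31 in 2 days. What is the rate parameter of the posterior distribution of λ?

41

Total count: 42 + 23 + 9 + 59 + 72 + 29 + 31 = 265.
Total exposure: 4 + 4 + 2 + 4 + 6 + 4 + 2 = 26 days.
By Gamma–Poisson conjugacy, the posterior is Gamma(α + Σx, β + Σt) = Gamma(12 + 265, 15 + 26) = Gamma(277, 41).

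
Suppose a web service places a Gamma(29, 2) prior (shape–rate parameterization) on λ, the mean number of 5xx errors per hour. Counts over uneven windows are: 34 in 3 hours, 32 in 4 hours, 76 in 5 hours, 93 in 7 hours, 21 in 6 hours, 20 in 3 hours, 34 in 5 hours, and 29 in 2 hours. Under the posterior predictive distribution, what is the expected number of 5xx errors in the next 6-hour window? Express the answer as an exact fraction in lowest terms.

Total count: 34 + 32 + 76 + 93 + 21 + 20 + 34 + 29 = 339.
Total exposure: 3 + 4 + 5 + 7 + 6 + 3 + 5 + 2 = 35 hours.
Conjugate update: add total count to the shape and total exposure to the rate, giving Gamma(368, 37).
Predictive mean over a 6-hour window = T·E[λ|data] = 6·368/37 = 2208/37.

2208/37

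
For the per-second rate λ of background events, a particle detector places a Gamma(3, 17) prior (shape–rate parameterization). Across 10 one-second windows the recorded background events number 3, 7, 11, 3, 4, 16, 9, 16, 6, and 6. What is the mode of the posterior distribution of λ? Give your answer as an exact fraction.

83/27

Total count: 3 + 7 + 11 + 3 + 4 + 16 + 9 + 16 + 6 + 6 = 81.
Total exposure: 10 seconds.
By Gamma–Poisson conjugacy, the posterior is Gamma(α + Σx, β + Σt) = Gamma(3 + 81, 17 + 10) = Gamma(84, 27).
Posterior mode = (α'−1)/β' = 83/27.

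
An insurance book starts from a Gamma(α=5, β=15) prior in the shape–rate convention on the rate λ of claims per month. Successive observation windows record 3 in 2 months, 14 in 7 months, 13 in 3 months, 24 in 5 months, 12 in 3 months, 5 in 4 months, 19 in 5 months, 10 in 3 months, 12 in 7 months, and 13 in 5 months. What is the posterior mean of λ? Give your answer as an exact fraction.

Total count: 3 + 14 + 13 + 24 + 12 + 5 + 19 + 10 + 12 + 13 = 125.
Total exposure: 2 + 7 + 3 + 5 + 3 + 4 + 5 + 3 + 7 + 5 = 44 months.
Posterior: α' = 5 + 125 = 130, β' = 15 + 44 = 59.
Posterior mean = α'/β' = 130/59.

130/59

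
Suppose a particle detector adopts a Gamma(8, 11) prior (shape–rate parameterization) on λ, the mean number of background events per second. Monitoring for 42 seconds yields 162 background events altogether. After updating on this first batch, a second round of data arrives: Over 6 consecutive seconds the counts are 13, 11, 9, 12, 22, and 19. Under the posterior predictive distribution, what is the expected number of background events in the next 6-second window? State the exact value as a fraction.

Total count 162 over total exposure 42 seconds.
After the first batch: Gamma(8 + 162, 11 + 42) = Gamma(170, 53).
Total count: 13 + 11 + 9 + 12 + 22 + 19 = 86.
Total exposure: 6 seconds.
After the second batch: Gamma(170 + 86, 53 + 6) = Gamma(256, 59).
Predictive mean over a 6-second window = T·E[λ|data] = 6·256/59 = 1536/59.

1536/59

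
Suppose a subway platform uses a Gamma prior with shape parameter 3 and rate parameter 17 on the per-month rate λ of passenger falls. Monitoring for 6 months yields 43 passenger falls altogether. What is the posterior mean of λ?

Total count 43 over total exposure 6 months.
Gamma(α, β) with Poisson data over total exposure Σt gives posterior Gamma(α+Σx, β+Σt) = Gamma(46, 23).
Posterior mean = α'/β' = 46/23 = 2.

2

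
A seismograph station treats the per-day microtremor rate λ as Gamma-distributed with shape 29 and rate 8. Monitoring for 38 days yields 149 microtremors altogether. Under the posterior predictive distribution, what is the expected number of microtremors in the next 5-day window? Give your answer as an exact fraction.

Total count 149 over total exposure 38 days.
Gamma(α, β) with Poisson data over total exposure Σt gives posterior Gamma(α+Σx, β+Σt) = Gamma(178, 46).
Predictive mean over a 5-day window = T·E[λ|data] = 5·178/46 = 445/23.

445/23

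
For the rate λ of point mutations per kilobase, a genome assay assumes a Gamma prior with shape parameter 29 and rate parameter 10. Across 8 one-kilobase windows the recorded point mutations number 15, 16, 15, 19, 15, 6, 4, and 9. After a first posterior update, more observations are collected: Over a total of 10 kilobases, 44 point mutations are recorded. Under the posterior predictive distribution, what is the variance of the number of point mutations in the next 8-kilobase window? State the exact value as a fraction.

Total count: 15 + 16 + 15 + 19 + 15 + 6 + 4 + 9 = 99.
Total exposure: 8 kilobases.
After the first batch: Gamma(29 + 99, 10 + 8) = Gamma(128, 18).
Total count 44 over total exposure 10 kilobases.
After the second batch: Gamma(128 + 44, 18 + 10) = Gamma(172, 28).
The posterior predictive for a window of length T is Negative Binomial with variance T·α'·(β'+T)/β'² = 8·172·36/784 = 3096/49.

3096/49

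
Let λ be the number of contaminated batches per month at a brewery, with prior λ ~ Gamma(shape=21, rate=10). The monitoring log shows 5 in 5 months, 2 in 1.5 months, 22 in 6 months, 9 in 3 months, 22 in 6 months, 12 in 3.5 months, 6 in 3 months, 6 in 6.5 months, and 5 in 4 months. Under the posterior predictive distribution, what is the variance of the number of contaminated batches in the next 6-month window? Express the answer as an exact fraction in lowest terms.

Total count: 5 + 2 + 22 + 9 + 22 + 12 + 6 + 6 + 5 = 89.
Total exposure: 5 + 1.5 + 6 + 3 + 6 + 3.5 + 3 + 6.5 + 4 = 38.5 months.
Posterior: α' = 21 + 89 = 110, β' = 10 + 38.5 = 97/2.
The posterior predictive for a window of length T is Negative Binomial with variance T·α'·(β'+T)/β'² = 6·110·(109/2)/(9409/4) = 143880/9409.

143880/9409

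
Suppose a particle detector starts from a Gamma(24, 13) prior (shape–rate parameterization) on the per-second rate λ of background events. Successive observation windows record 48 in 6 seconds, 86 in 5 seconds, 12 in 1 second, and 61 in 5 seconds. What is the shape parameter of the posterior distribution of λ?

231

Total count: 48 + 86 + 12 + 61 = 207.
Total exposure: 6 + 5 + 1 + 5 = 17 seconds.
Posterior: α' = 24 + 207 = 231, β' = 13 + 17 = 30.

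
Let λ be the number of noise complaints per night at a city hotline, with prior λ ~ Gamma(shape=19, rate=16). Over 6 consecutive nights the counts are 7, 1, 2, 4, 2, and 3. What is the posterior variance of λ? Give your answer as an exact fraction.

Total count: 7 + 1 + 2 + 4 + 2 + 3 = 19.
Total exposure: 6 nights.
The Gamma prior is conjugate for the Poisson rate, so λ | data ~ Gamma(19+19, 16+6) = Gamma(38, 22).
Posterior variance = α'/β'² = 38/484 = 19/242.

19/242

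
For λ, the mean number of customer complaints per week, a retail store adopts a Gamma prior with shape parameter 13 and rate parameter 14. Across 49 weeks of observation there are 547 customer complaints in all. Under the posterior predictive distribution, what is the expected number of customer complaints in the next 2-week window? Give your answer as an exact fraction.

Total count 547 over total exposure 49 weeks.
Gamma(α, β) with Poisson data over total exposure Σt gives posterior Gamma(α+Σx, β+Σt) = Gamma(560, 63).
Predictive mean over a 2-week window = T·E[λ|data] = 2·560/63 = 160/9.

160/9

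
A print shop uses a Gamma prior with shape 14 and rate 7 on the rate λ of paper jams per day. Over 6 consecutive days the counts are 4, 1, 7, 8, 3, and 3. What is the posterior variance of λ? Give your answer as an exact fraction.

Total count: 4 + 1 + 7 + 8 + 3 + 3 = 26.
Total exposure: 6 days.
The Gamma prior is conjugate for the Poisson rate, so λ | data ~ Gamma(14+26, 7+6) = Gamma(40, 13).
Posterior variance = α'/β'² = 40/169.

40/169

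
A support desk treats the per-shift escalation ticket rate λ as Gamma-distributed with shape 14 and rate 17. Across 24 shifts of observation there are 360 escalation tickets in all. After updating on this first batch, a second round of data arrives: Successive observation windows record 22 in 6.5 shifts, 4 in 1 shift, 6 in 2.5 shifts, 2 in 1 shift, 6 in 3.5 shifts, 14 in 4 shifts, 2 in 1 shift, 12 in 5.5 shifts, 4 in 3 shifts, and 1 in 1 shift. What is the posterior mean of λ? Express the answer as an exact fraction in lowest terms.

447/70

Total count 360 over total exposure 24 shifts.
After the first batch: Gamma(14 + 360, 17 + 24) = Gamma(374, 41).
Total count: 22 + 4 + 6 + 2 + 6 + 14 + 2 + 12 + 4 + 1 = 73.
Total exposure: 6.5 + 1 + 2.5 + 1 + 3.5 + 4 + 1 + 5.5 + 3 + 1 = 29 shifts.
After the second batch: Gamma(374 + 73, 41 + 29) = Gamma(447, 70).
Posterior mean = α'/β' = 447/70.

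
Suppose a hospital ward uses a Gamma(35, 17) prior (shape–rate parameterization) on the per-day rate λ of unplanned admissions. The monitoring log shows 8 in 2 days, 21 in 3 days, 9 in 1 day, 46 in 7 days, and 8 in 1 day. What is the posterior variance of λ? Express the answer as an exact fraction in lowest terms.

127/961

Total count: 8 + 21 + 9 + 46 + 8 = 92.
Total exposure: 2 + 3 + 1 + 7 + 1 = 14 days.
Gamma(α, β) with Poisson data over total exposure Σt gives posterior Gamma(α+Σx, β+Σt) = Gamma(127, 31).
Posterior variance = α'/β'² = 127/961.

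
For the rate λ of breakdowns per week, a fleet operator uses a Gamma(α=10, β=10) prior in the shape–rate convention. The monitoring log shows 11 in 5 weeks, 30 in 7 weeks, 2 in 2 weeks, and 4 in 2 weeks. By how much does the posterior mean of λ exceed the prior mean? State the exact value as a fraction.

31/26

Total count: 11 + 30 + 2 + 4 = 47.
Total exposure: 5 + 7 + 2 + 2 = 16 weeks.
Posterior: α' = 10 + 47 = 57, β' = 10 + 16 = 26.
Posterior mean = 57/26 = 57/26; prior mean = 10/10 = 1. Difference = 57/26 − 1 = 31/26.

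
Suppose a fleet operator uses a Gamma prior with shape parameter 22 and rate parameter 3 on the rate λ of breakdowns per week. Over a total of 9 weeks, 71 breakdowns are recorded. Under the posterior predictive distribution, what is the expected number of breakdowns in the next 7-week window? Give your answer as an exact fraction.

217/4

Total count 71 over total exposure 9 weeks.
Posterior: α' = 22 + 71 = 93, β' = 3 + 9 = 12.
Predictive mean over a 7-week window = T·E[λ|data] = 7·93/12 = 217/4.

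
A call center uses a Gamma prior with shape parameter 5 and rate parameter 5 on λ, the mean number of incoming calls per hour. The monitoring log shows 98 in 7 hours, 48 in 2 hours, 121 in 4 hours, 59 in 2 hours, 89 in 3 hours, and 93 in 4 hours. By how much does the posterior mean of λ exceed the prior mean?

Total count: 98 + 48 + 121 + 59 + 89 + 93 = 508.
Total exposure: 7 + 2 + 4 + 2 + 3 + 4 = 22 hours.
Posterior: α' = 5 + 508 = 513, β' = 5 + 22 = 27.
Posterior mean = 513/27 = 19; prior mean = 5/5 = 1. Difference = 19 − 1 = 18.

18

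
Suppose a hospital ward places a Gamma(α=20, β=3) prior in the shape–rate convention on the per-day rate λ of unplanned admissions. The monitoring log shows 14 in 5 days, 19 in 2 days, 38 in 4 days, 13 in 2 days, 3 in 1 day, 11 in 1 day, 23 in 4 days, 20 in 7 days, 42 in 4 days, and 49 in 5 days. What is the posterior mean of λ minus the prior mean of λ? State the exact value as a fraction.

-2/57

Total count: 14 + 19 + 38 + 13 + 3 + 11 + 23 + 20 + 42 + 49 = 232.
Total exposure: 5 + 2 + 4 + 2 + 1 + 1 + 4 + 7 + 4 + 5 = 35 days.
Posterior: α' = 20 + 232 = 252, β' = 3 + 35 = 38.
Posterior mean = 252/38 = 126/19; prior mean = 20/3 = 20/3. Difference = 126/19 − 20/3 = -2/57.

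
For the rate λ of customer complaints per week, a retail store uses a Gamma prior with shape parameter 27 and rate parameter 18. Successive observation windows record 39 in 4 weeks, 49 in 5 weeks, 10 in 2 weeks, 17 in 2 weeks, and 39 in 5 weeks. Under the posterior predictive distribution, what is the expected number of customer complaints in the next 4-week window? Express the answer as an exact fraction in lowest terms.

181/9

Total count: 39 + 49 + 10 + 17 + 39 = 154.
Total exposure: 4 + 5 + 2 + 2 + 5 = 18 weeks.
Conjugate update: add total count to the shape and total exposure to the rate, giving Gamma(181, 36).
Predictive mean over a 4-week window = T·E[λ|data] = 4·181/36 = 181/9.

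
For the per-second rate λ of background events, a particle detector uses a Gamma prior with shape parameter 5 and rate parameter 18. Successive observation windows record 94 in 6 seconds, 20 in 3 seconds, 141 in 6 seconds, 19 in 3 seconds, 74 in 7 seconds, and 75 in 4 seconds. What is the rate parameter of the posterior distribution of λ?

Total count: 94 + 20 + 141 + 19 + 74 + 75 = 423.
Total exposure: 6 + 3 + 6 + 3 + 7 + 4 = 29 seconds.
Gamma(α, β) with Poisson data over total exposure Σt gives posterior Gamma(α+Σx, β+Σt) = Gamma(428, 47).

47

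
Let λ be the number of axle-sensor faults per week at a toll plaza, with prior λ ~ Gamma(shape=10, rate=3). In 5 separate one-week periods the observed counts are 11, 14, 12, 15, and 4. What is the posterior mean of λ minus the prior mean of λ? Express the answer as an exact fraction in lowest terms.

59/12

Total count: 11 + 14 + 12 + 15 + 4 = 56.
Total exposure: 5 weeks.
Conjugate update: add total count to the shape and total exposure to the rate, giving Gamma(66, 8).
Posterior mean = 66/8 = 33/4; prior mean = 10/3 = 10/3. Difference = 33/4 − 10/3 = 59/12.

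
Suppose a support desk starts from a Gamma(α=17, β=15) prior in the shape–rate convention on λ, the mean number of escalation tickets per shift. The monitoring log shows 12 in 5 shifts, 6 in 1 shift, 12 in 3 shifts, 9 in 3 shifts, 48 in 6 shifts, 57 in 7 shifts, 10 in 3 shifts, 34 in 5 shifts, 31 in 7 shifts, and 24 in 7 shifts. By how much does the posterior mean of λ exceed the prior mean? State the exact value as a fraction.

1423/465

Total count: 12 + 6 + 12 + 9 + 48 + 57 + 10 + 34 + 31 + 24 = 243.
Total exposure: 5 + 1 + 3 + 3 + 6 + 7 + 3 + 5 + 7 + 7 = 47 shifts.
Gamma(α, β) with Poisson data over total exposure Σt gives posterior Gamma(α+Σx, β+Σt) = Gamma(260, 62).
Posterior mean = 260/62 = 130/31; prior mean = 17/15 = 17/15. Difference = 130/31 − 17/15 = 1423/465.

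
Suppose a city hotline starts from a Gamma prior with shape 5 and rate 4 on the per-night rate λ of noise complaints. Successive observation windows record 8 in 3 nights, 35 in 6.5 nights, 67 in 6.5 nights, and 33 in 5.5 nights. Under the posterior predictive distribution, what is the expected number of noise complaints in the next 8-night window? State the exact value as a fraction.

2368/51

Total count: 8 + 35 + 67 + 33 = 143.
Total exposure: 3 + 6.5 + 6.5 + 5.5 = 21.5 nights.
The Gamma prior is conjugate for the Poisson rate, so λ | data ~ Gamma(5+143, 4+21.5) = Gamma(148, 51/2).
Predictive mean over an 8-night window = T·E[λ|data] = 8·148/(51/2) = 2368/51.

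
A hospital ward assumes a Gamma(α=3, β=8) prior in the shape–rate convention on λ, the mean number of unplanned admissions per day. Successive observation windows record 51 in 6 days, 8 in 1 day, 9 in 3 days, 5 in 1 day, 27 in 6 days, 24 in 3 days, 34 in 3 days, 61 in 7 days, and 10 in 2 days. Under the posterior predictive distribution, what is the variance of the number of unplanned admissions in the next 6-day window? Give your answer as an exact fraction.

2001/50

Total count: 51 + 8 + 9 + 5 + 27 + 24 + 34 + 61 + 10 = 229.
Total exposure: 6 + 1 + 3 + 1 + 6 + 3 + 3 + 7 + 2 = 32 days.
The Gamma prior is conjugate for the Poisson rate, so λ | data ~ Gamma(3+229, 8+32) = Gamma(232, 40).
The posterior predictive for a window of length T is Negative Binomial with variance T·α'·(β'+T)/β'² = 6·232·46/1600 = 2001/50.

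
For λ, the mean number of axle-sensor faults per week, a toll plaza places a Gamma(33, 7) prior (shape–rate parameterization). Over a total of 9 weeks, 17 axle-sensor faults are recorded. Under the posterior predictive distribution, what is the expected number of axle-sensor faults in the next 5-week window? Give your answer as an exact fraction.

125/8

Total count 17 over total exposure 9 weeks.
Gamma(α, β) with Poisson data over total exposure Σt gives posterior Gamma(α+Σx, β+Σt) = Gamma(50, 16).
Predictive mean over a 5-week window = T·E[λ|data] = 5·50/16 = 125/8.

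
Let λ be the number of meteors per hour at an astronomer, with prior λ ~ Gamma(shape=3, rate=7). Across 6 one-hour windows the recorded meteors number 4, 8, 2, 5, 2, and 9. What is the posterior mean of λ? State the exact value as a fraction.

Total count: 4 + 8 + 2 + 5 + 2 + 9 = 30.
Total exposure: 6 hours.
Posterior: α' = 3 + 30 = 33, β' = 7 + 6 = 13.
Posterior mean = α'/β' = 33/13.

33/13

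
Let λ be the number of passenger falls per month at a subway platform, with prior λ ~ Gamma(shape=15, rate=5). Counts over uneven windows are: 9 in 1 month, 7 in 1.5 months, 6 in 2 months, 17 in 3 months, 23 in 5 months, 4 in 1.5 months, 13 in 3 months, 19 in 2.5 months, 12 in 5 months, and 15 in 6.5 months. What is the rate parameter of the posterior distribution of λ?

Total count: 9 + 7 + 6 + 17 + 23 + 4 + 13 + 19 + 12 + 15 = 125.
Total exposure: 1 + 1.5 + 2 + 3 + 5 + 1.5 + 3 + 2.5 + 5 + 6.5 = 31 months.
Conjugate update: add total count to the shape and total exposure to the rate, giving Gamma(140, 36).

36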